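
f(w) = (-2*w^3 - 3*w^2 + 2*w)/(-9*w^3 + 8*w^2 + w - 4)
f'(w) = (-6*w^2 - 6*w + 2)/(-9*w^3 + 8*w^2 + w - 4) + (27*w^2 - 16*w - 1)*(-2*w^3 - 3*w^2 + 2*w)/(-9*w^3 + 8*w^2 + w - 4)^2 = (-43*w^4 + 32*w^3 + 5*w^2 + 24*w - 8)/(81*w^6 - 144*w^5 + 46*w^4 + 88*w^3 - 63*w^2 - 8*w + 16)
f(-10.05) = 0.17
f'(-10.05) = -0.00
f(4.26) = 0.36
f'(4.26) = -0.04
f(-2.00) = 0.00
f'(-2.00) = -0.10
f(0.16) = -0.06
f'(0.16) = -0.29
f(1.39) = 0.74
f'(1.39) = -0.31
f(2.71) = 0.46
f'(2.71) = -0.11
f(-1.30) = -0.12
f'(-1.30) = -0.29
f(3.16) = 0.42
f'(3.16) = -0.08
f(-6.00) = 0.14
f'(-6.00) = -0.01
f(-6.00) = 0.14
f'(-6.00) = -0.01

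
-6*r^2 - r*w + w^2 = (-3*r + w)*(2*r + w)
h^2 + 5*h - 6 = (h - 1)*(h + 6)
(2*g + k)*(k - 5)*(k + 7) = 2*g*k^2 + 4*g*k - 70*g + k^3 + 2*k^2 - 35*k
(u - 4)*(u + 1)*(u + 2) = u^3 - u^2 - 10*u - 8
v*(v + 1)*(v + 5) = v^3 + 6*v^2 + 5*v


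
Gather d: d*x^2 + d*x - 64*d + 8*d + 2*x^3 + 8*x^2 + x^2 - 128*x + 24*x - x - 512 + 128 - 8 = d*(x^2 + x - 56) + 2*x^3 + 9*x^2 - 105*x - 392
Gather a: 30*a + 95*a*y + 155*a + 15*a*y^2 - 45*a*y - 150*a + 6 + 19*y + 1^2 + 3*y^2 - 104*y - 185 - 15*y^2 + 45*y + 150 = a*(15*y^2 + 50*y + 35) - 12*y^2 - 40*y - 28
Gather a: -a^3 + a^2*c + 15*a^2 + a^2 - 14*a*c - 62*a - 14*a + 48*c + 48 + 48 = -a^3 + a^2*(c + 16) + a*(-14*c - 76) + 48*c + 96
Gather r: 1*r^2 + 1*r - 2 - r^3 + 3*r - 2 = -r^3 + r^2 + 4*r - 4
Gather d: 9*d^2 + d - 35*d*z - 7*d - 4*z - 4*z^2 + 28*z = 9*d^2 + d*(-35*z - 6) - 4*z^2 + 24*z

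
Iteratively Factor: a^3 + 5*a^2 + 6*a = (a + 2)*(a^2 + 3*a) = a*(a + 2)*(a + 3)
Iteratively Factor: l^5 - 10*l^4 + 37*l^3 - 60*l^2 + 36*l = (l - 3)*(l^4 - 7*l^3 + 16*l^2 - 12*l) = (l - 3)*(l - 2)*(l^3 - 5*l^2 + 6*l) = l*(l - 3)*(l - 2)*(l^2 - 5*l + 6) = l*(l - 3)*(l - 2)^2*(l - 3)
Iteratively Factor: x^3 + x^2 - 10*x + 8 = (x + 4)*(x^2 - 3*x + 2) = (x - 2)*(x + 4)*(x - 1)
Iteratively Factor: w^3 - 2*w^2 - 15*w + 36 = (w - 3)*(w^2 + w - 12) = (w - 3)^2*(w + 4)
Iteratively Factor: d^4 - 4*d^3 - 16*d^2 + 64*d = (d + 4)*(d^3 - 8*d^2 + 16*d) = d*(d + 4)*(d^2 - 8*d + 16) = d*(d - 4)*(d + 4)*(d - 4)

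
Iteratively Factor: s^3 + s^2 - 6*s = (s - 2)*(s^2 + 3*s) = (s - 2)*(s + 3)*(s)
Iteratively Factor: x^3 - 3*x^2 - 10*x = (x + 2)*(x^2 - 5*x) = (x - 5)*(x + 2)*(x)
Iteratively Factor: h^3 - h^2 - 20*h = (h)*(h^2 - h - 20) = h*(h + 4)*(h - 5)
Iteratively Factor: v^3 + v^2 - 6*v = (v)*(v^2 + v - 6) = v*(v - 2)*(v + 3)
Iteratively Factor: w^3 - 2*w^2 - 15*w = (w)*(w^2 - 2*w - 15) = w*(w - 5)*(w + 3)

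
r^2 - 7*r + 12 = (r - 4)*(r - 3)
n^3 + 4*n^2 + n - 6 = (n - 1)*(n + 2)*(n + 3)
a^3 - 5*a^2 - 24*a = a*(a - 8)*(a + 3)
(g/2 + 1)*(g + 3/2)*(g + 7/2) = g^3/2 + 7*g^2/2 + 61*g/8 + 21/4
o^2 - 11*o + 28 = (o - 7)*(o - 4)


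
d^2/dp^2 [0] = 0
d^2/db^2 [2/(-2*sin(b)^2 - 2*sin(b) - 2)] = (4*sin(b)^3 + 3*sin(b)^2 - 9*sin(b) - 7)*sin(b)/(sin(b)^2 + sin(b) + 1)^3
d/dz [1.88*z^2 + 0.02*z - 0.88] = 3.76*z + 0.02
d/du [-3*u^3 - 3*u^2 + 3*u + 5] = -9*u^2 - 6*u + 3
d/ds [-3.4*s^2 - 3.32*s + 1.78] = -6.8*s - 3.32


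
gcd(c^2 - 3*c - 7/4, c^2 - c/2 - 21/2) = c - 7/2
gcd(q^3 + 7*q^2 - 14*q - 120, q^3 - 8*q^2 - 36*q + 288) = q + 6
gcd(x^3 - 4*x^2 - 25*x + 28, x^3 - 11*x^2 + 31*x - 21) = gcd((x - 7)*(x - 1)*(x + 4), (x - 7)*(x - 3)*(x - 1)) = x^2 - 8*x + 7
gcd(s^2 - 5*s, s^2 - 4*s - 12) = 1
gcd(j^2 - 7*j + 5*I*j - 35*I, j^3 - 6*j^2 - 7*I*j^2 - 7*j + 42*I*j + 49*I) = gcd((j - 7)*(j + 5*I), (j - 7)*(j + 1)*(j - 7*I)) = j - 7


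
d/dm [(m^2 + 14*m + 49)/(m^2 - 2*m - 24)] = 2*(-8*m^2 - 73*m - 119)/(m^4 - 4*m^3 - 44*m^2 + 96*m + 576)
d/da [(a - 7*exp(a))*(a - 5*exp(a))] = -12*a*exp(a) + 2*a + 70*exp(2*a) - 12*exp(a)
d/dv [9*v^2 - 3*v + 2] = 18*v - 3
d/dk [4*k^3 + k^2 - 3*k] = 12*k^2 + 2*k - 3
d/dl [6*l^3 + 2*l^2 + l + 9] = 18*l^2 + 4*l + 1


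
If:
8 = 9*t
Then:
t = 8/9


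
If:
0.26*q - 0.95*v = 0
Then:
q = 3.65384615384615*v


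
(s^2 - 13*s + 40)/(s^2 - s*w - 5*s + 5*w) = (s - 8)/(s - w)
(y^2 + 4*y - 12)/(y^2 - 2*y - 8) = (-y^2 - 4*y + 12)/(-y^2 + 2*y + 8)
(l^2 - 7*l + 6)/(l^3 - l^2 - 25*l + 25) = (l - 6)/(l^2 - 25)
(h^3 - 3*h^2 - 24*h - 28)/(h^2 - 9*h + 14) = (h^2 + 4*h + 4)/(h - 2)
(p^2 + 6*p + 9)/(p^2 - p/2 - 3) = 2*(p^2 + 6*p + 9)/(2*p^2 - p - 6)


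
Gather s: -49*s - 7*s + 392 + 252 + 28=672 - 56*s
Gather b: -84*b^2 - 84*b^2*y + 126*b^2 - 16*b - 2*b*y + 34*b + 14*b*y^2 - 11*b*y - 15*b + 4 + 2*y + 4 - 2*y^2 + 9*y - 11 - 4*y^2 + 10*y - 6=b^2*(42 - 84*y) + b*(14*y^2 - 13*y + 3) - 6*y^2 + 21*y - 9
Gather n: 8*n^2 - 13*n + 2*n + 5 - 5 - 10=8*n^2 - 11*n - 10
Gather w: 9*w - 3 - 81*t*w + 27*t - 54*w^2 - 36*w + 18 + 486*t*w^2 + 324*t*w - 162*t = -135*t + w^2*(486*t - 54) + w*(243*t - 27) + 15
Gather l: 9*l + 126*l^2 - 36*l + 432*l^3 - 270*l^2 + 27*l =432*l^3 - 144*l^2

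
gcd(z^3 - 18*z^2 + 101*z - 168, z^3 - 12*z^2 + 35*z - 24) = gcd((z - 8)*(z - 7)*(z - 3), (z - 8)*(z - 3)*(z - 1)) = z^2 - 11*z + 24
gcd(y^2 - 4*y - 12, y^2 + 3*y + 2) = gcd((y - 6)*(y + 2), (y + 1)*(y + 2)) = y + 2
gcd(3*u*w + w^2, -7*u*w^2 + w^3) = w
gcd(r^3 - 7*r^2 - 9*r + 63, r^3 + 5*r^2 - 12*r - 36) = r - 3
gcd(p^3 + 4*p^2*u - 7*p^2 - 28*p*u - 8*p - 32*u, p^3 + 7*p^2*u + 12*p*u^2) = p + 4*u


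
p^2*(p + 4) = p^3 + 4*p^2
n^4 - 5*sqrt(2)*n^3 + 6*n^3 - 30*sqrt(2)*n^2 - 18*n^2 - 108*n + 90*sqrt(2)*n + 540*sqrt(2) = (n + 6)*(n - 5*sqrt(2))*(n - 3*sqrt(2))*(n + 3*sqrt(2))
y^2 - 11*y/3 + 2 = (y - 3)*(y - 2/3)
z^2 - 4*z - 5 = (z - 5)*(z + 1)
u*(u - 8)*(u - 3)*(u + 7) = u^4 - 4*u^3 - 53*u^2 + 168*u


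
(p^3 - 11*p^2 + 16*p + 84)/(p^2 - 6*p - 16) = (p^2 - 13*p + 42)/(p - 8)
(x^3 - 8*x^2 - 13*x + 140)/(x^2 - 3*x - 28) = x - 5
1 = 1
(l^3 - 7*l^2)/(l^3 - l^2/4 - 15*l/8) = 8*l*(7 - l)/(-8*l^2 + 2*l + 15)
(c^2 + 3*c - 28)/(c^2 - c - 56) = (c - 4)/(c - 8)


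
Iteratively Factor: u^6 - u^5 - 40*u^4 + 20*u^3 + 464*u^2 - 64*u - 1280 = (u - 2)*(u^5 + u^4 - 38*u^3 - 56*u^2 + 352*u + 640) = (u - 2)*(u + 4)*(u^4 - 3*u^3 - 26*u^2 + 48*u + 160) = (u - 2)*(u + 2)*(u + 4)*(u^3 - 5*u^2 - 16*u + 80) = (u - 5)*(u - 2)*(u + 2)*(u + 4)*(u^2 - 16) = (u - 5)*(u - 2)*(u + 2)*(u + 4)^2*(u - 4)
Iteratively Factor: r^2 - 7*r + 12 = (r - 3)*(r - 4)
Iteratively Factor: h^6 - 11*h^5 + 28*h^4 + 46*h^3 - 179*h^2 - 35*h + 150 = (h - 3)*(h^5 - 8*h^4 + 4*h^3 + 58*h^2 - 5*h - 50) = (h - 3)*(h - 1)*(h^4 - 7*h^3 - 3*h^2 + 55*h + 50) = (h - 3)*(h - 1)*(h + 2)*(h^3 - 9*h^2 + 15*h + 25) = (h - 5)*(h - 3)*(h - 1)*(h + 2)*(h^2 - 4*h - 5) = (h - 5)^2*(h - 3)*(h - 1)*(h + 2)*(h + 1)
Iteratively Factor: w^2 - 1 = (w + 1)*(w - 1)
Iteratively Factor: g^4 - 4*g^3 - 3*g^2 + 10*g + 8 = (g + 1)*(g^3 - 5*g^2 + 2*g + 8) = (g - 4)*(g + 1)*(g^2 - g - 2) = (g - 4)*(g - 2)*(g + 1)*(g + 1)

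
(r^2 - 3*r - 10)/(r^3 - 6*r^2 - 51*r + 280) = (r + 2)/(r^2 - r - 56)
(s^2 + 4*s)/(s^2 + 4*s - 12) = s*(s + 4)/(s^2 + 4*s - 12)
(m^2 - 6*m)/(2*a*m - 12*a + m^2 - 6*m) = m/(2*a + m)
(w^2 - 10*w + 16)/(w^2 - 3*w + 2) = (w - 8)/(w - 1)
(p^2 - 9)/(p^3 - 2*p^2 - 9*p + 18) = 1/(p - 2)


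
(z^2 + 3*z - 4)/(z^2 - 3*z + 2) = (z + 4)/(z - 2)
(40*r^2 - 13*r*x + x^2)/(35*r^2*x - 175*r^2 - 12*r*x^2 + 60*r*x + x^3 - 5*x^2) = (-8*r + x)/(-7*r*x + 35*r + x^2 - 5*x)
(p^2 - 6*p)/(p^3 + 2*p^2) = (p - 6)/(p*(p + 2))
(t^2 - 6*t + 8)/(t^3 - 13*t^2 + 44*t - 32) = (t - 2)/(t^2 - 9*t + 8)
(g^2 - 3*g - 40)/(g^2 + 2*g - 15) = (g - 8)/(g - 3)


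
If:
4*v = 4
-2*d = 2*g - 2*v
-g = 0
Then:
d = 1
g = 0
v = 1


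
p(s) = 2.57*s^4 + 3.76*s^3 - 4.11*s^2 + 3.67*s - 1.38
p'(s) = 10.28*s^3 + 11.28*s^2 - 8.22*s + 3.67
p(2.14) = 78.40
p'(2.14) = 138.48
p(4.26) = 1076.74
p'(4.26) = 968.09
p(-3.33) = 118.00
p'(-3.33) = -223.47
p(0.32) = -0.48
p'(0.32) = 2.53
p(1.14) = 7.37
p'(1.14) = 24.19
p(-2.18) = -9.82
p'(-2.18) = -31.31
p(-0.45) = -4.10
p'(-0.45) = 8.72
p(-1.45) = -15.44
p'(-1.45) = 7.97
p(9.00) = 19301.55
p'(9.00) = 8337.49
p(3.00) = 282.33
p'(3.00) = 358.09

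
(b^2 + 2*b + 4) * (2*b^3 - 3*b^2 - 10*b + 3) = 2*b^5 + b^4 - 8*b^3 - 29*b^2 - 34*b + 12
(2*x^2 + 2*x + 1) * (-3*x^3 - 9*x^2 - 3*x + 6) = -6*x^5 - 24*x^4 - 27*x^3 - 3*x^2 + 9*x + 6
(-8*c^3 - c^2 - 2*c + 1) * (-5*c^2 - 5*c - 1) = 40*c^5 + 45*c^4 + 23*c^3 + 6*c^2 - 3*c - 1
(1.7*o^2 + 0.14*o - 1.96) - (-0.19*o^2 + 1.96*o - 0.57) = 1.89*o^2 - 1.82*o - 1.39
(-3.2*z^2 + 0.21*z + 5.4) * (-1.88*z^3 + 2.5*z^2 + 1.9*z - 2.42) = 6.016*z^5 - 8.3948*z^4 - 15.707*z^3 + 21.643*z^2 + 9.7518*z - 13.068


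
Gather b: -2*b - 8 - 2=-2*b - 10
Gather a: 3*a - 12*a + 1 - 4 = -9*a - 3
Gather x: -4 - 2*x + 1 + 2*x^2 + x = 2*x^2 - x - 3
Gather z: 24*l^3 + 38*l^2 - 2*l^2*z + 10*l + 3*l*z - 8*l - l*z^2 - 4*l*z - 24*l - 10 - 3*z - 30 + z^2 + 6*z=24*l^3 + 38*l^2 - 22*l + z^2*(1 - l) + z*(-2*l^2 - l + 3) - 40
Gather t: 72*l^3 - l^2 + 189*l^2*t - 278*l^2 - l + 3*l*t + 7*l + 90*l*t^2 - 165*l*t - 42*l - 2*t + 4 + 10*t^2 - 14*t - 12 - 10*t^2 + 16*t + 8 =72*l^3 - 279*l^2 + 90*l*t^2 - 36*l + t*(189*l^2 - 162*l)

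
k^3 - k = k*(k - 1)*(k + 1)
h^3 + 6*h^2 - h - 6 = (h - 1)*(h + 1)*(h + 6)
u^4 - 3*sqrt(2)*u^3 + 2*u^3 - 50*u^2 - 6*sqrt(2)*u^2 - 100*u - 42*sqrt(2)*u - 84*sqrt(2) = (u + 2)*(u - 7*sqrt(2))*(u + sqrt(2))*(u + 3*sqrt(2))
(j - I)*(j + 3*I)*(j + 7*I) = j^3 + 9*I*j^2 - 11*j + 21*I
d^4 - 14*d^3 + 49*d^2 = d^2*(d - 7)^2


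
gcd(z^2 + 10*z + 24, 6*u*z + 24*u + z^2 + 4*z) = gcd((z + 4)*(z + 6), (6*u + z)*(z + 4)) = z + 4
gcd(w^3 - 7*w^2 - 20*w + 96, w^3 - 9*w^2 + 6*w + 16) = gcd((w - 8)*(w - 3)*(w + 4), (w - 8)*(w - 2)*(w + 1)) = w - 8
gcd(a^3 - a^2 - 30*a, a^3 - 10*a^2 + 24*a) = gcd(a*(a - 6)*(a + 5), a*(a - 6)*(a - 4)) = a^2 - 6*a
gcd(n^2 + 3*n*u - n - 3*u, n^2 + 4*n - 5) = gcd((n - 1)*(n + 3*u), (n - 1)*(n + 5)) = n - 1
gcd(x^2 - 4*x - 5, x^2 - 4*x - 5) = x^2 - 4*x - 5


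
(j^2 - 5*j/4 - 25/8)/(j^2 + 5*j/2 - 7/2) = (8*j^2 - 10*j - 25)/(4*(2*j^2 + 5*j - 7))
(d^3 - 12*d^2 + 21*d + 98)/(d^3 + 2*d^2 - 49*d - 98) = (d - 7)/(d + 7)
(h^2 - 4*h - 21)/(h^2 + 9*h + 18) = (h - 7)/(h + 6)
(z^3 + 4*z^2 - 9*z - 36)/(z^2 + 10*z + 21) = (z^2 + z - 12)/(z + 7)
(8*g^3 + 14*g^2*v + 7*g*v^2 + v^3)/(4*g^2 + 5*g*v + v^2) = 2*g + v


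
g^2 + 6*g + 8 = (g + 2)*(g + 4)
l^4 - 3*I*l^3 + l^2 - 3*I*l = l*(l - 3*I)*(l - I)*(l + I)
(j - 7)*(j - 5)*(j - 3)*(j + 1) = j^4 - 14*j^3 + 56*j^2 - 34*j - 105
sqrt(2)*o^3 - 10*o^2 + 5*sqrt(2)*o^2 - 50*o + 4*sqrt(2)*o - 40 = (o + 4)*(o - 5*sqrt(2))*(sqrt(2)*o + sqrt(2))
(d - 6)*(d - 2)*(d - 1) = d^3 - 9*d^2 + 20*d - 12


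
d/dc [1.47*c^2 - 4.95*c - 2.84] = 2.94*c - 4.95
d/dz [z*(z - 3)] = 2*z - 3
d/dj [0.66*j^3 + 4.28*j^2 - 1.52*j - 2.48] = 1.98*j^2 + 8.56*j - 1.52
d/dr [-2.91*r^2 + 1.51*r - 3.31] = 1.51 - 5.82*r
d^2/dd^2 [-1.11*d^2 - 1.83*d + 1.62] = -2.22000000000000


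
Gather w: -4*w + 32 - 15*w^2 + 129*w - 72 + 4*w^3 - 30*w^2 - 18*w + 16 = 4*w^3 - 45*w^2 + 107*w - 24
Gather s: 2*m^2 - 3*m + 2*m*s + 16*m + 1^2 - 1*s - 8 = 2*m^2 + 13*m + s*(2*m - 1) - 7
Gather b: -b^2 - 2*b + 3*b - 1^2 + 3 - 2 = -b^2 + b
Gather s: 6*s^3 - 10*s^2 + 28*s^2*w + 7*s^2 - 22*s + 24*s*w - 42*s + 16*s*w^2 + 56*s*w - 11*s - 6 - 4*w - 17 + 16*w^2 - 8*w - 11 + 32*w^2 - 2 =6*s^3 + s^2*(28*w - 3) + s*(16*w^2 + 80*w - 75) + 48*w^2 - 12*w - 36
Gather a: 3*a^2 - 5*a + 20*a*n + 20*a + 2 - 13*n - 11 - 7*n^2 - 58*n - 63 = 3*a^2 + a*(20*n + 15) - 7*n^2 - 71*n - 72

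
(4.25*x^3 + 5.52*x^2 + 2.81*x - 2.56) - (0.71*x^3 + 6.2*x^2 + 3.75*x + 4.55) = 3.54*x^3 - 0.680000000000001*x^2 - 0.94*x - 7.11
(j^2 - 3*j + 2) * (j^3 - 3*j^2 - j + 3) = j^5 - 6*j^4 + 10*j^3 - 11*j + 6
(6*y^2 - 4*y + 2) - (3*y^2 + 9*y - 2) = 3*y^2 - 13*y + 4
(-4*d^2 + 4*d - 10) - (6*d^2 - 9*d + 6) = -10*d^2 + 13*d - 16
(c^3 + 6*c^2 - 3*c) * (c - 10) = c^4 - 4*c^3 - 63*c^2 + 30*c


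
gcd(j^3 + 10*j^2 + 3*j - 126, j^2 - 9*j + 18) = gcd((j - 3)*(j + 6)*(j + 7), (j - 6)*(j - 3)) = j - 3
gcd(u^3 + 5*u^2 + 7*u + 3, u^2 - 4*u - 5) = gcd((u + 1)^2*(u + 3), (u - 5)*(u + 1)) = u + 1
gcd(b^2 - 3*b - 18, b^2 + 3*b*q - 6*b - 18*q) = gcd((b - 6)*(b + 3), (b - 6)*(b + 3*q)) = b - 6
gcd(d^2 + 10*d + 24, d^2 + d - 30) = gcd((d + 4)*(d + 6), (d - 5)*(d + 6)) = d + 6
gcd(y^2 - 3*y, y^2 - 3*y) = y^2 - 3*y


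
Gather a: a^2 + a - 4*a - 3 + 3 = a^2 - 3*a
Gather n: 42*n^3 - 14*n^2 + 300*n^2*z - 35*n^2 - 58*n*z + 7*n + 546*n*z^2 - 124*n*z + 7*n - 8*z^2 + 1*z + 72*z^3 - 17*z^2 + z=42*n^3 + n^2*(300*z - 49) + n*(546*z^2 - 182*z + 14) + 72*z^3 - 25*z^2 + 2*z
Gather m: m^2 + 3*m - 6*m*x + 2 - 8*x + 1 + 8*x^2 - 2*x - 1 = m^2 + m*(3 - 6*x) + 8*x^2 - 10*x + 2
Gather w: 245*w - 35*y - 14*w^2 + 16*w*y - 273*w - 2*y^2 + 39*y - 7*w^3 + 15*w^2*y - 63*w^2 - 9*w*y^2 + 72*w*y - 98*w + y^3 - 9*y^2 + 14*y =-7*w^3 + w^2*(15*y - 77) + w*(-9*y^2 + 88*y - 126) + y^3 - 11*y^2 + 18*y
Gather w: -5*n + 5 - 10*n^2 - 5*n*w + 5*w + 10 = -10*n^2 - 5*n + w*(5 - 5*n) + 15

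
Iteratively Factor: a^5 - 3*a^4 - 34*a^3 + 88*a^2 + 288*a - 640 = (a - 5)*(a^4 + 2*a^3 - 24*a^2 - 32*a + 128) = (a - 5)*(a + 4)*(a^3 - 2*a^2 - 16*a + 32) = (a - 5)*(a - 2)*(a + 4)*(a^2 - 16) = (a - 5)*(a - 4)*(a - 2)*(a + 4)*(a + 4)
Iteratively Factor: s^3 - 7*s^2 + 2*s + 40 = (s + 2)*(s^2 - 9*s + 20) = (s - 4)*(s + 2)*(s - 5)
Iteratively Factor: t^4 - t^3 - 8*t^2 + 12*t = (t)*(t^3 - t^2 - 8*t + 12) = t*(t - 2)*(t^2 + t - 6) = t*(t - 2)^2*(t + 3)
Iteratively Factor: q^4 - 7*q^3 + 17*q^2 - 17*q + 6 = (q - 2)*(q^3 - 5*q^2 + 7*q - 3) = (q - 2)*(q - 1)*(q^2 - 4*q + 3) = (q - 2)*(q - 1)^2*(q - 3)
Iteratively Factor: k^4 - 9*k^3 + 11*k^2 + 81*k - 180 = (k + 3)*(k^3 - 12*k^2 + 47*k - 60) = (k - 3)*(k + 3)*(k^2 - 9*k + 20) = (k - 4)*(k - 3)*(k + 3)*(k - 5)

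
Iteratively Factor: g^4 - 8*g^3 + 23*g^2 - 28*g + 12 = (g - 2)*(g^3 - 6*g^2 + 11*g - 6) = (g - 3)*(g - 2)*(g^2 - 3*g + 2) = (g - 3)*(g - 2)*(g - 1)*(g - 2)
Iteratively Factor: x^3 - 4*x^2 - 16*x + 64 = (x - 4)*(x^2 - 16) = (x - 4)*(x + 4)*(x - 4)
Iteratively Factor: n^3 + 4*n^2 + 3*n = (n)*(n^2 + 4*n + 3) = n*(n + 3)*(n + 1)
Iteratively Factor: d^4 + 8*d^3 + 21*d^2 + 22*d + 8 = (d + 2)*(d^3 + 6*d^2 + 9*d + 4) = (d + 1)*(d + 2)*(d^2 + 5*d + 4) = (d + 1)^2*(d + 2)*(d + 4)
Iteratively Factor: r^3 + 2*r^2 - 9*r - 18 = (r + 3)*(r^2 - r - 6) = (r + 2)*(r + 3)*(r - 3)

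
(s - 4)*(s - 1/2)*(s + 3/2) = s^3 - 3*s^2 - 19*s/4 + 3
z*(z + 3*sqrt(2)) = z^2 + 3*sqrt(2)*z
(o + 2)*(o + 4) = o^2 + 6*o + 8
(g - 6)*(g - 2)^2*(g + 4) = g^4 - 6*g^3 - 12*g^2 + 88*g - 96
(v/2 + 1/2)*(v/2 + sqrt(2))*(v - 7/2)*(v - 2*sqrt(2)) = v^4/4 - 5*v^3/8 - 23*v^2/8 + 5*v + 7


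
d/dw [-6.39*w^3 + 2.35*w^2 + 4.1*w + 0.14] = -19.17*w^2 + 4.7*w + 4.1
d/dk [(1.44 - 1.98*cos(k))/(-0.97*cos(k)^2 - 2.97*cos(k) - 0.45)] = (1.9206*cos(k)^2 - 2.7936*cos(k) - 5.1678)*sin(k)/(0.9409*cos(k)^4 + 5.7618*cos(k)^3 + 9.6939*cos(k)^2 + 2.673*cos(k) + 0.2025)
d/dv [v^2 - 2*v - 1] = 2*v - 2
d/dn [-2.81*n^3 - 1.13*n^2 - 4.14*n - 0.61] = -8.43*n^2 - 2.26*n - 4.14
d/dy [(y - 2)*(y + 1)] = 2*y - 1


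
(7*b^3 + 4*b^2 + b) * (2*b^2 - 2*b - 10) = 14*b^5 - 6*b^4 - 76*b^3 - 42*b^2 - 10*b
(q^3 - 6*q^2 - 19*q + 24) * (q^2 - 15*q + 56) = q^5 - 21*q^4 + 127*q^3 - 27*q^2 - 1424*q + 1344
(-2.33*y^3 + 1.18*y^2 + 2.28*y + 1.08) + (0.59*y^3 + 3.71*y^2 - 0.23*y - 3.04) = -1.74*y^3 + 4.89*y^2 + 2.05*y - 1.96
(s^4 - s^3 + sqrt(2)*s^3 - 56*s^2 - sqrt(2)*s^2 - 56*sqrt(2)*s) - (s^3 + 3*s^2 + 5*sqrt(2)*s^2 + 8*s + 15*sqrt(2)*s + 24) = s^4 - 2*s^3 + sqrt(2)*s^3 - 59*s^2 - 6*sqrt(2)*s^2 - 71*sqrt(2)*s - 8*s - 24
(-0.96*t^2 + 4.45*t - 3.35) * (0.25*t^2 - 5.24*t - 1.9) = -0.24*t^4 + 6.1429*t^3 - 22.3315*t^2 + 9.099*t + 6.365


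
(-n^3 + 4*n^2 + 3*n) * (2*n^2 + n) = -2*n^5 + 7*n^4 + 10*n^3 + 3*n^2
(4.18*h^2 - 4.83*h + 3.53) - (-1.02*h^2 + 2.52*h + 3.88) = 5.2*h^2 - 7.35*h - 0.35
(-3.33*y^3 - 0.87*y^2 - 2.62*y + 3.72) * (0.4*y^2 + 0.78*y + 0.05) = -1.332*y^5 - 2.9454*y^4 - 1.8931*y^3 - 0.5991*y^2 + 2.7706*y + 0.186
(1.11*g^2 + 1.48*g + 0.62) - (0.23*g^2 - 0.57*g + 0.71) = 0.88*g^2 + 2.05*g - 0.09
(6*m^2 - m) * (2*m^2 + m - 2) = 12*m^4 + 4*m^3 - 13*m^2 + 2*m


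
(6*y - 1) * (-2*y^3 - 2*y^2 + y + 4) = -12*y^4 - 10*y^3 + 8*y^2 + 23*y - 4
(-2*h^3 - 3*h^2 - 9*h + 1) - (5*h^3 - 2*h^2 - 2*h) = -7*h^3 - h^2 - 7*h + 1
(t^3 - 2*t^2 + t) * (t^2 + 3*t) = t^5 + t^4 - 5*t^3 + 3*t^2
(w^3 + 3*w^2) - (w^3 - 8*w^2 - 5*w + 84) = 11*w^2 + 5*w - 84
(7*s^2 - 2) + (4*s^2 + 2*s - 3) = 11*s^2 + 2*s - 5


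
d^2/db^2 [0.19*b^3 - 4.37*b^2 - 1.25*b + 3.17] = 1.14*b - 8.74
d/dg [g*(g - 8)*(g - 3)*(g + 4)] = 4*g^3 - 21*g^2 - 40*g + 96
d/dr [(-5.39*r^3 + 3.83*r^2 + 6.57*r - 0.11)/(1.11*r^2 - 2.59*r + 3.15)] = (-5.9829*r^4 + 27.9202*r^3 - 68.1479*r^2 + 24.3732*r + 20.4106)/(1.2321*r^4 - 5.7498*r^3 + 13.7011*r^2 - 16.317*r + 9.9225)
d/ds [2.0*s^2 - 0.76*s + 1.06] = 4.0*s - 0.76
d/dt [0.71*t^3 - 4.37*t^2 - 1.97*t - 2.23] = 2.13*t^2 - 8.74*t - 1.97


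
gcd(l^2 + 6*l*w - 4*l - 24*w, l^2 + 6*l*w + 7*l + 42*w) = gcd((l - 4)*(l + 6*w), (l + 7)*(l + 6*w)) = l + 6*w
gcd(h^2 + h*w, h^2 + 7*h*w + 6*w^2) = h + w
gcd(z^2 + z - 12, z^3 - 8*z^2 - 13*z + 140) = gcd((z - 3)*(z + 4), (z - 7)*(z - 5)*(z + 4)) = z + 4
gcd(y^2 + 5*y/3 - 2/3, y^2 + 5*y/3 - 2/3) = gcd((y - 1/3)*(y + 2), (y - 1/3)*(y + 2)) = y^2 + 5*y/3 - 2/3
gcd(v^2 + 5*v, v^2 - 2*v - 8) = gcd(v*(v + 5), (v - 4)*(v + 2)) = 1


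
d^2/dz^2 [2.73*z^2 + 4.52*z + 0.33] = 5.46000000000000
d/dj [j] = 1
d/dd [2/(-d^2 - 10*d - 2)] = 4*(d + 5)/(d^2 + 10*d + 2)^2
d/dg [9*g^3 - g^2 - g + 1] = 27*g^2 - 2*g - 1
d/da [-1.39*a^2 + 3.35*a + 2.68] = 3.35 - 2.78*a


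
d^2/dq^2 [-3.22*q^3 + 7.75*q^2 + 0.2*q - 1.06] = 15.5 - 19.32*q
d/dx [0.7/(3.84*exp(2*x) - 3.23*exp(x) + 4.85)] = (2.261 - 5.376*exp(x))*exp(x)/(3.84*exp(2*x) - 3.23*exp(x) + 4.85)^2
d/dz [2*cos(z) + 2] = -2*sin(z)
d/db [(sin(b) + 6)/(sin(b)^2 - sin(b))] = (-cos(b) - 12/tan(b) + 6*cos(b)/sin(b)^2)/(sin(b) - 1)^2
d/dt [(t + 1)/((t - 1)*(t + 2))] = (-t^2 - 2*t - 3)/(t^4 + 2*t^3 - 3*t^2 - 4*t + 4)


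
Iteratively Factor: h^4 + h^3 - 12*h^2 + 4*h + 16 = (h - 2)*(h^3 + 3*h^2 - 6*h - 8) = (h - 2)^2*(h^2 + 5*h + 4) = (h - 2)^2*(h + 4)*(h + 1)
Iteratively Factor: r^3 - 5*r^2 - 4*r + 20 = (r - 5)*(r^2 - 4) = (r - 5)*(r - 2)*(r + 2)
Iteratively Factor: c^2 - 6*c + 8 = (c - 2)*(c - 4)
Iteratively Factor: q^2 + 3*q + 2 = (q + 1)*(q + 2)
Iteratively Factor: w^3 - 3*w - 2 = (w - 2)*(w^2 + 2*w + 1) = (w - 2)*(w + 1)*(w + 1)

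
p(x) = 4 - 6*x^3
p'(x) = -18*x^2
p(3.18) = -188.94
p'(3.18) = -182.02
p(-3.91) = 362.66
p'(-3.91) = -275.19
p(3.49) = -251.05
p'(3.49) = -219.24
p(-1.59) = 28.12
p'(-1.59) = -45.51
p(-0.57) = 5.11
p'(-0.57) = -5.85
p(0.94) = -0.98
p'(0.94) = -15.90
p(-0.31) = 4.18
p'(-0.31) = -1.73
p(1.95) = -40.49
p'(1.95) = -68.44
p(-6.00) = 1300.00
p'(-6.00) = -648.00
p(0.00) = 4.00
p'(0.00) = 0.00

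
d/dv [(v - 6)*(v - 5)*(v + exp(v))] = (v - 6)*(v - 5)*(exp(v) + 1) + (v - 6)*(v + exp(v)) + (v - 5)*(v + exp(v))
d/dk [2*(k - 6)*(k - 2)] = 4*k - 16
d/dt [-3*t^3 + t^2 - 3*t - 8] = -9*t^2 + 2*t - 3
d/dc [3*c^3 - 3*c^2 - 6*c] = 9*c^2 - 6*c - 6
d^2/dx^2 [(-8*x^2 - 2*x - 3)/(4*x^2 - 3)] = 8*(-8*x^3 - 108*x^2 - 18*x - 27)/(64*x^6 - 144*x^4 + 108*x^2 - 27)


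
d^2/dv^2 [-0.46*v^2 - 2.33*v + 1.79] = -0.920000000000000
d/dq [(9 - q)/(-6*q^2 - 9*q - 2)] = (-6*q^2 + 108*q + 83)/(36*q^4 + 108*q^3 + 105*q^2 + 36*q + 4)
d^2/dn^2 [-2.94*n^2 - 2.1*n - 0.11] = -5.88000000000000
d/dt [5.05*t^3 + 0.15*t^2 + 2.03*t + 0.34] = 15.15*t^2 + 0.3*t + 2.03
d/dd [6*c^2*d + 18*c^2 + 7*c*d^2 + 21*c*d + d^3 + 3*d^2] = 6*c^2 + 14*c*d + 21*c + 3*d^2 + 6*d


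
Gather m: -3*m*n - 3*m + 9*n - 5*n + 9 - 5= m*(-3*n - 3) + 4*n + 4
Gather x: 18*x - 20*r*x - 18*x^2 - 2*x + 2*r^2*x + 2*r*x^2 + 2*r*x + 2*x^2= x^2*(2*r - 16) + x*(2*r^2 - 18*r + 16)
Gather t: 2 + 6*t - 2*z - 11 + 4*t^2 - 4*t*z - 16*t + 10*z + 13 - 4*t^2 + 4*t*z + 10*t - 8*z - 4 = 0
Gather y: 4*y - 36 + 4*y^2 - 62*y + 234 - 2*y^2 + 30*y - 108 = 2*y^2 - 28*y + 90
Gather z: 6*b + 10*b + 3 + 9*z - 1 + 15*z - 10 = 16*b + 24*z - 8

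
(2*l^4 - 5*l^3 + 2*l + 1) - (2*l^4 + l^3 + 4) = -6*l^3 + 2*l - 3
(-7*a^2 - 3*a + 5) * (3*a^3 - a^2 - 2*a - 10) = -21*a^5 - 2*a^4 + 32*a^3 + 71*a^2 + 20*a - 50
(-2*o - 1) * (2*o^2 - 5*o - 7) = -4*o^3 + 8*o^2 + 19*o + 7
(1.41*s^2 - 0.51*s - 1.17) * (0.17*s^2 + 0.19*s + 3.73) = 0.2397*s^4 + 0.1812*s^3 + 4.9635*s^2 - 2.1246*s - 4.3641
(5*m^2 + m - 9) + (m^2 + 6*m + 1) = 6*m^2 + 7*m - 8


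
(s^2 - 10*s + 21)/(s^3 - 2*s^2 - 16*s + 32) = (s^2 - 10*s + 21)/(s^3 - 2*s^2 - 16*s + 32)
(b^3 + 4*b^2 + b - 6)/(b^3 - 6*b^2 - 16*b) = (b^2 + 2*b - 3)/(b*(b - 8))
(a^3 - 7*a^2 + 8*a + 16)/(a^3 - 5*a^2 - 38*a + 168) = (a^2 - 3*a - 4)/(a^2 - a - 42)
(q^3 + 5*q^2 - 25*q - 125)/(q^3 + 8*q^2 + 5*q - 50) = (q - 5)/(q - 2)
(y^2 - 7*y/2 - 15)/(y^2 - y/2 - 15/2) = (y - 6)/(y - 3)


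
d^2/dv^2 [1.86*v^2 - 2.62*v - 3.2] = 3.72000000000000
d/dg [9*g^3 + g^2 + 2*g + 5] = 27*g^2 + 2*g + 2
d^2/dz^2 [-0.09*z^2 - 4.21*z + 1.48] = -0.180000000000000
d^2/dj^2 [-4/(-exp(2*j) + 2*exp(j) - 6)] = 8*((1 - 2*exp(j))*(exp(2*j) - 2*exp(j) + 6) + 4*(1 - exp(j))^2*exp(j))*exp(j)/(exp(2*j) - 2*exp(j) + 6)^3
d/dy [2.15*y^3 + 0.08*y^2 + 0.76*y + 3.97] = 6.45*y^2 + 0.16*y + 0.76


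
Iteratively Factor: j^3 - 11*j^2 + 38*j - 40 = (j - 5)*(j^2 - 6*j + 8) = (j - 5)*(j - 2)*(j - 4)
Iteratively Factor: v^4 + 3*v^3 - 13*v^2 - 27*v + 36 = (v - 1)*(v^3 + 4*v^2 - 9*v - 36) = (v - 1)*(v + 3)*(v^2 + v - 12) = (v - 1)*(v + 3)*(v + 4)*(v - 3)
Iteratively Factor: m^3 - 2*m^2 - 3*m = (m - 3)*(m^2 + m) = (m - 3)*(m + 1)*(m)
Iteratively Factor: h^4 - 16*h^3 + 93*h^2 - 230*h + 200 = (h - 4)*(h^3 - 12*h^2 + 45*h - 50) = (h - 5)*(h - 4)*(h^2 - 7*h + 10) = (h - 5)*(h - 4)*(h - 2)*(h - 5)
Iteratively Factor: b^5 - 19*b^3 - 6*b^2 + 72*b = (b + 3)*(b^4 - 3*b^3 - 10*b^2 + 24*b) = (b + 3)^2*(b^3 - 6*b^2 + 8*b) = (b - 2)*(b + 3)^2*(b^2 - 4*b) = (b - 4)*(b - 2)*(b + 3)^2*(b)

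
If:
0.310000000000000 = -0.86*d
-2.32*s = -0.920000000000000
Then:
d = -0.36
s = 0.40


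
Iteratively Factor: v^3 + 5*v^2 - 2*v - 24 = (v + 3)*(v^2 + 2*v - 8) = (v - 2)*(v + 3)*(v + 4)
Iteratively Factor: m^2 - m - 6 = (m + 2)*(m - 3)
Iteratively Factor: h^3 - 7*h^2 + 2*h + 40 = (h - 4)*(h^2 - 3*h - 10) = (h - 5)*(h - 4)*(h + 2)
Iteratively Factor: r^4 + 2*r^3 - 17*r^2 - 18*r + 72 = (r - 3)*(r^3 + 5*r^2 - 2*r - 24) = (r - 3)*(r - 2)*(r^2 + 7*r + 12) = (r - 3)*(r - 2)*(r + 3)*(r + 4)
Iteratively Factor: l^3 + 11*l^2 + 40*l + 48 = (l + 3)*(l^2 + 8*l + 16) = (l + 3)*(l + 4)*(l + 4)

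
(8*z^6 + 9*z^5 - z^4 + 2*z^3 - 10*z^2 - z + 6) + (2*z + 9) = 8*z^6 + 9*z^5 - z^4 + 2*z^3 - 10*z^2 + z + 15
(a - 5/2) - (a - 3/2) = -1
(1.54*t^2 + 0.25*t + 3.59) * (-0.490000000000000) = -0.7546*t^2 - 0.1225*t - 1.7591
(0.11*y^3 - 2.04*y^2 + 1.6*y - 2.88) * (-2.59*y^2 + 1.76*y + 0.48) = -0.2849*y^5 + 5.4772*y^4 - 7.6816*y^3 + 9.296*y^2 - 4.3008*y - 1.3824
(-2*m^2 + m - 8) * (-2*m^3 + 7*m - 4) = 4*m^5 - 2*m^4 + 2*m^3 + 15*m^2 - 60*m + 32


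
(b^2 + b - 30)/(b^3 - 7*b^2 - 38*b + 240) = 1/(b - 8)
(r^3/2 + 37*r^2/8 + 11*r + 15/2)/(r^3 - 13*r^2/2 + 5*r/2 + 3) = (4*r^3 + 37*r^2 + 88*r + 60)/(4*(2*r^3 - 13*r^2 + 5*r + 6))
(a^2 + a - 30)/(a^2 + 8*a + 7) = (a^2 + a - 30)/(a^2 + 8*a + 7)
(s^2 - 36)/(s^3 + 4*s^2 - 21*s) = (s^2 - 36)/(s*(s^2 + 4*s - 21))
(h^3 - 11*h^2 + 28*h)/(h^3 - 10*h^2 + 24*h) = (h - 7)/(h - 6)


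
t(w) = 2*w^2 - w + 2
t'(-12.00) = -49.00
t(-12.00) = 302.00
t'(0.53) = 1.12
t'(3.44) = 12.76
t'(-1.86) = -8.44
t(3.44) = 22.23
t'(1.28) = 4.12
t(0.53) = 2.03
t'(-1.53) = -7.12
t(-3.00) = 23.00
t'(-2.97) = -12.88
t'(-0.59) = -3.36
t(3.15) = 18.70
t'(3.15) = 11.60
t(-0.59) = 3.29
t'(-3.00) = -13.00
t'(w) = 4*w - 1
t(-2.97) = 22.61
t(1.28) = 4.00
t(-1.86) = 10.78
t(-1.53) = 8.21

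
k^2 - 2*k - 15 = (k - 5)*(k + 3)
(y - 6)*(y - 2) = y^2 - 8*y + 12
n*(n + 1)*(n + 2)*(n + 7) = n^4 + 10*n^3 + 23*n^2 + 14*n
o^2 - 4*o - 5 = (o - 5)*(o + 1)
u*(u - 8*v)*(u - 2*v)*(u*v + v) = u^4*v - 10*u^3*v^2 + u^3*v + 16*u^2*v^3 - 10*u^2*v^2 + 16*u*v^3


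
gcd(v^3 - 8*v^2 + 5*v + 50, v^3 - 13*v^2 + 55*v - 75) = v^2 - 10*v + 25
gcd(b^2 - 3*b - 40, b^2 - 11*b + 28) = 1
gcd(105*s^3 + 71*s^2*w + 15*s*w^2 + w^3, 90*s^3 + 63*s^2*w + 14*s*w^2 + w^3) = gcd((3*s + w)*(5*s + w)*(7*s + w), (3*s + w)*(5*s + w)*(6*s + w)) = 15*s^2 + 8*s*w + w^2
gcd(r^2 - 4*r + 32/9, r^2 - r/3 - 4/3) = r - 4/3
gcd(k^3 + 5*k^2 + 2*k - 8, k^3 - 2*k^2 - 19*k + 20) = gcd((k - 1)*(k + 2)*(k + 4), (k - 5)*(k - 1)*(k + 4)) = k^2 + 3*k - 4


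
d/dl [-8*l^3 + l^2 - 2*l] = -24*l^2 + 2*l - 2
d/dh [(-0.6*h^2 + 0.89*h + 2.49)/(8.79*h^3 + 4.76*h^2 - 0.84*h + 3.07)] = (5.274*h^4 - 15.6462*h^3 - 69.3937*h^2 - 27.3888*h + 4.8239)/(77.2641*h^6 + 83.6808*h^5 + 7.8904*h^4 + 45.9738*h^3 + 29.932*h^2 - 5.1576*h + 9.4249)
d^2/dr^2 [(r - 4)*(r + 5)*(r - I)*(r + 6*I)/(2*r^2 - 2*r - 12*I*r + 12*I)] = (r^6 + r^5*(-3 - 18*I) + r^4*(-105 + 54*I) + r^3*(185 - 396*I) + r^2*(-288 + 774*I) + r*(-1548 + 1512*I) + 5088 + 2736*I)/(r^6 + r^5*(-3 - 18*I) + r^4*(-105 + 54*I) + r^3*(323 + 162*I) + r^2*(-324 - 630*I) + r*(108 + 648*I) - 216*I)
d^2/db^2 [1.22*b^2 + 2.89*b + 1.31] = 2.44000000000000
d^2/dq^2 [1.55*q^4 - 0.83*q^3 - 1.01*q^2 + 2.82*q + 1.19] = 18.6*q^2 - 4.98*q - 2.02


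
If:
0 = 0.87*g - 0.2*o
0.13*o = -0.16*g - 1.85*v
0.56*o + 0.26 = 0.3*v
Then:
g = -0.10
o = -0.44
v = 0.04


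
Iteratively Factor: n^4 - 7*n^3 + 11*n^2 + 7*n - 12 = (n + 1)*(n^3 - 8*n^2 + 19*n - 12) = (n - 3)*(n + 1)*(n^2 - 5*n + 4) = (n - 3)*(n - 1)*(n + 1)*(n - 4)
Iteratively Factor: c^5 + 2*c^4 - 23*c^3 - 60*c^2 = (c - 5)*(c^4 + 7*c^3 + 12*c^2) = (c - 5)*(c + 4)*(c^3 + 3*c^2) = c*(c - 5)*(c + 4)*(c^2 + 3*c) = c^2*(c - 5)*(c + 4)*(c + 3)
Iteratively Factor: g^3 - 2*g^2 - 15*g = (g)*(g^2 - 2*g - 15) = g*(g + 3)*(g - 5)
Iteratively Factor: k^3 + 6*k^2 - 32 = (k - 2)*(k^2 + 8*k + 16) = (k - 2)*(k + 4)*(k + 4)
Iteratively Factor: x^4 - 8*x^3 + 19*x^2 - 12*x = (x)*(x^3 - 8*x^2 + 19*x - 12) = x*(x - 4)*(x^2 - 4*x + 3) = x*(x - 4)*(x - 1)*(x - 3)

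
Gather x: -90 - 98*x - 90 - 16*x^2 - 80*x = -16*x^2 - 178*x - 180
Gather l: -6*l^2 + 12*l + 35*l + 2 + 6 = -6*l^2 + 47*l + 8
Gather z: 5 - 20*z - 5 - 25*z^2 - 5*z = -25*z^2 - 25*z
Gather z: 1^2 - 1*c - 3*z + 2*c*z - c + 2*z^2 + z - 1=-2*c + 2*z^2 + z*(2*c - 2)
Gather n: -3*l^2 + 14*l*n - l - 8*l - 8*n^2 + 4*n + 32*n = -3*l^2 - 9*l - 8*n^2 + n*(14*l + 36)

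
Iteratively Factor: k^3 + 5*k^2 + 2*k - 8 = (k + 4)*(k^2 + k - 2) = (k - 1)*(k + 4)*(k + 2)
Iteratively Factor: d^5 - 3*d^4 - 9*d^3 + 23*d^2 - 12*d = (d)*(d^4 - 3*d^3 - 9*d^2 + 23*d - 12) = d*(d - 1)*(d^3 - 2*d^2 - 11*d + 12) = d*(d - 1)^2*(d^2 - d - 12) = d*(d - 4)*(d - 1)^2*(d + 3)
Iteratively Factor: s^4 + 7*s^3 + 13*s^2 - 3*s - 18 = (s - 1)*(s^3 + 8*s^2 + 21*s + 18) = (s - 1)*(s + 2)*(s^2 + 6*s + 9) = (s - 1)*(s + 2)*(s + 3)*(s + 3)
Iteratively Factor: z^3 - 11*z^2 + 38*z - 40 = (z - 5)*(z^2 - 6*z + 8) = (z - 5)*(z - 2)*(z - 4)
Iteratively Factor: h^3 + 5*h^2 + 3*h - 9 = (h - 1)*(h^2 + 6*h + 9) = (h - 1)*(h + 3)*(h + 3)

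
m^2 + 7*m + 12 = (m + 3)*(m + 4)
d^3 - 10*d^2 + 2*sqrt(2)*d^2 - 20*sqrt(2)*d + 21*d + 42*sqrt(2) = (d - 7)*(d - 3)*(d + 2*sqrt(2))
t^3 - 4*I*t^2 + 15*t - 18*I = (t - 6*I)*(t - I)*(t + 3*I)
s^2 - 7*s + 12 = (s - 4)*(s - 3)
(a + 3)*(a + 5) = a^2 + 8*a + 15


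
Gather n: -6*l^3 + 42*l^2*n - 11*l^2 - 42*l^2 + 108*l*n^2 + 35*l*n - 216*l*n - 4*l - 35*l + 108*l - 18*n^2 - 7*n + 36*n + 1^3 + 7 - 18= -6*l^3 - 53*l^2 + 69*l + n^2*(108*l - 18) + n*(42*l^2 - 181*l + 29) - 10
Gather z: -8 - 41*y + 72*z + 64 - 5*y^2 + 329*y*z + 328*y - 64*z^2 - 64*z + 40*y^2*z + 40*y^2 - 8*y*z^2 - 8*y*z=35*y^2 + 287*y + z^2*(-8*y - 64) + z*(40*y^2 + 321*y + 8) + 56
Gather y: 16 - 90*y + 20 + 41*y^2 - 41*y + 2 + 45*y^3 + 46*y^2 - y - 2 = 45*y^3 + 87*y^2 - 132*y + 36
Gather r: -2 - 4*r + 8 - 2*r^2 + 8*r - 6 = -2*r^2 + 4*r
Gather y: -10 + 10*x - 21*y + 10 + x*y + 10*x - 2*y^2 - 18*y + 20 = 20*x - 2*y^2 + y*(x - 39) + 20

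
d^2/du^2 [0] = 0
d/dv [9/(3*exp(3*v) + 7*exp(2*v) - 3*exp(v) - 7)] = (-81*exp(2*v) - 126*exp(v) + 27)*exp(v)/(3*exp(3*v) + 7*exp(2*v) - 3*exp(v) - 7)^2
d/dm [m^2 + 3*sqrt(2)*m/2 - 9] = 2*m + 3*sqrt(2)/2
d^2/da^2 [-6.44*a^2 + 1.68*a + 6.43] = -12.8800000000000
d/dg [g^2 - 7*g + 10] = 2*g - 7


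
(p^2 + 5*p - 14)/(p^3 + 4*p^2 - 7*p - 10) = (p + 7)/(p^2 + 6*p + 5)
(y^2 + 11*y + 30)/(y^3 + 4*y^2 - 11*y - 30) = (y + 6)/(y^2 - y - 6)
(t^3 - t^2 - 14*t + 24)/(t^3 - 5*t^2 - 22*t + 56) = (t - 3)/(t - 7)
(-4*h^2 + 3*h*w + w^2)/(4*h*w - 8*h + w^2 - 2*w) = (-h + w)/(w - 2)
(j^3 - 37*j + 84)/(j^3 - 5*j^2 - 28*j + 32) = (j^3 - 37*j + 84)/(j^3 - 5*j^2 - 28*j + 32)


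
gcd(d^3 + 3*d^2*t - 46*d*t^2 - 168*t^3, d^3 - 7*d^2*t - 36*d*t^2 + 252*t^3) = -d^2 + d*t + 42*t^2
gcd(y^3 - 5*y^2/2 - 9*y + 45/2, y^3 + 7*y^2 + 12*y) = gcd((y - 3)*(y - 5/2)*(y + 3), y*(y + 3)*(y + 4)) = y + 3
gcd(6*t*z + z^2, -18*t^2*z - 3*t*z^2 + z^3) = z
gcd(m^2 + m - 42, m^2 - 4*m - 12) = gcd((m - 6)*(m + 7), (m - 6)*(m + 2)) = m - 6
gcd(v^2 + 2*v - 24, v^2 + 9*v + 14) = 1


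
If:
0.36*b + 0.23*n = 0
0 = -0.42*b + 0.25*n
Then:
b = 0.00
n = 0.00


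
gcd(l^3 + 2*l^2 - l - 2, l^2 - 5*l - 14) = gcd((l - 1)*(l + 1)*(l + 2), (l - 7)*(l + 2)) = l + 2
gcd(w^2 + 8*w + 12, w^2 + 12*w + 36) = w + 6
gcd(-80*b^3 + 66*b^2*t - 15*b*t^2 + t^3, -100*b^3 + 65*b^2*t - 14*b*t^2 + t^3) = -5*b + t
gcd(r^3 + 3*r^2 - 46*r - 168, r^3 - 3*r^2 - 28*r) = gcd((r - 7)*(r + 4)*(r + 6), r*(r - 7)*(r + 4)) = r^2 - 3*r - 28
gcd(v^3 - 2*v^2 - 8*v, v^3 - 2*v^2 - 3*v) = v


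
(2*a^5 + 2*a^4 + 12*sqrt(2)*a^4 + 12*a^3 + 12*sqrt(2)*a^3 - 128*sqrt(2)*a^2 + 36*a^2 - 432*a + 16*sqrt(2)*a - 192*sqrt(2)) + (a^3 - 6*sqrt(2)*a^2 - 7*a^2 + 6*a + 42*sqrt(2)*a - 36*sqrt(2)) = 2*a^5 + 2*a^4 + 12*sqrt(2)*a^4 + 13*a^3 + 12*sqrt(2)*a^3 - 134*sqrt(2)*a^2 + 29*a^2 - 426*a + 58*sqrt(2)*a - 228*sqrt(2)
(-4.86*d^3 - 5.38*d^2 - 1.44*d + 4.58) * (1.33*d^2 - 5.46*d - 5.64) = -6.4638*d^5 + 19.3802*d^4 + 54.87*d^3 + 44.297*d^2 - 16.8852*d - 25.8312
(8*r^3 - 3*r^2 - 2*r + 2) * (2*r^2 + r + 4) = 16*r^5 + 2*r^4 + 25*r^3 - 10*r^2 - 6*r + 8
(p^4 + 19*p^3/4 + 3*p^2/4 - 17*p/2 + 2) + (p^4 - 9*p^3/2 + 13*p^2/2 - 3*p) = 2*p^4 + p^3/4 + 29*p^2/4 - 23*p/2 + 2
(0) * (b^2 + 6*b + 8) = 0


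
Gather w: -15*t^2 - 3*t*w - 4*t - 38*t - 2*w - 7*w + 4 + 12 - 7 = -15*t^2 - 42*t + w*(-3*t - 9) + 9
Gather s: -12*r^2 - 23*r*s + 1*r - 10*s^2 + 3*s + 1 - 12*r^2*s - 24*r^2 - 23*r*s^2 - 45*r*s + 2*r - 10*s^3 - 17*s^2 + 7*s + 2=-36*r^2 + 3*r - 10*s^3 + s^2*(-23*r - 27) + s*(-12*r^2 - 68*r + 10) + 3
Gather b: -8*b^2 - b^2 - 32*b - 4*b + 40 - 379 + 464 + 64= -9*b^2 - 36*b + 189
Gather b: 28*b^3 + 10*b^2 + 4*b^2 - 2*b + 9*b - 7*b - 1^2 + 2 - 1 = 28*b^3 + 14*b^2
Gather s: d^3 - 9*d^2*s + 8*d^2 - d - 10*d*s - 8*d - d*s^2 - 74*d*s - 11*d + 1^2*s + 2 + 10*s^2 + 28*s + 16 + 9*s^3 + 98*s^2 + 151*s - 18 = d^3 + 8*d^2 - 20*d + 9*s^3 + s^2*(108 - d) + s*(-9*d^2 - 84*d + 180)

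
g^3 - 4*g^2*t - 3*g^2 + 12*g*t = g*(g - 3)*(g - 4*t)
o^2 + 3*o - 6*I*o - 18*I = (o + 3)*(o - 6*I)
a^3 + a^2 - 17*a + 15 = (a - 3)*(a - 1)*(a + 5)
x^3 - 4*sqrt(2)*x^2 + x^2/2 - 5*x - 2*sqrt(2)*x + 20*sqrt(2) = (x - 2)*(x + 5/2)*(x - 4*sqrt(2))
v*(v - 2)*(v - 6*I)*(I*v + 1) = I*v^4 + 7*v^3 - 2*I*v^3 - 14*v^2 - 6*I*v^2 + 12*I*v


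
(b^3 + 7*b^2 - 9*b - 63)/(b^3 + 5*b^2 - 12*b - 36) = (b^2 + 10*b + 21)/(b^2 + 8*b + 12)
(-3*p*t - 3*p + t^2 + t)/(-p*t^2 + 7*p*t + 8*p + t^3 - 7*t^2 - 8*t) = (3*p - t)/(p*t - 8*p - t^2 + 8*t)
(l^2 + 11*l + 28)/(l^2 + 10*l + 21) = (l + 4)/(l + 3)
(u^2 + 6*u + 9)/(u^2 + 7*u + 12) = (u + 3)/(u + 4)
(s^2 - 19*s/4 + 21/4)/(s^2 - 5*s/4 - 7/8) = 2*(s - 3)/(2*s + 1)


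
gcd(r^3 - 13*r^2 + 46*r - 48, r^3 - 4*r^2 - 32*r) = r - 8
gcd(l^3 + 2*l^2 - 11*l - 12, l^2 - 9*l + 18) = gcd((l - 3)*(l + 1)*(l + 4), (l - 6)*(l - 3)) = l - 3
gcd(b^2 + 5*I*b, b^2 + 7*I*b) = b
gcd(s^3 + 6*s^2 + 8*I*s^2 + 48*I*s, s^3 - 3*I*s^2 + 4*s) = s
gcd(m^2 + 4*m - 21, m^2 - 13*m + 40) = 1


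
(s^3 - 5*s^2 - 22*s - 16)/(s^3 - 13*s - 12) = (s^2 - 6*s - 16)/(s^2 - s - 12)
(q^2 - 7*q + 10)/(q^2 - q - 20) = (q - 2)/(q + 4)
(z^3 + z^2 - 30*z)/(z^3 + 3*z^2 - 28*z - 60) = z/(z + 2)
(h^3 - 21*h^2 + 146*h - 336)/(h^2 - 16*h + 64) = (h^2 - 13*h + 42)/(h - 8)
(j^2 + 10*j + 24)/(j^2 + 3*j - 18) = (j + 4)/(j - 3)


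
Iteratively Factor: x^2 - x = (x - 1)*(x)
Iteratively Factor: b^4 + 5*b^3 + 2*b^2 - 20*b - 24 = (b + 2)*(b^3 + 3*b^2 - 4*b - 12) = (b + 2)^2*(b^2 + b - 6) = (b - 2)*(b + 2)^2*(b + 3)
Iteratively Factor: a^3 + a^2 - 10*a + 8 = (a - 1)*(a^2 + 2*a - 8) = (a - 1)*(a + 4)*(a - 2)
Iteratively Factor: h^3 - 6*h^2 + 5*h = (h)*(h^2 - 6*h + 5) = h*(h - 1)*(h - 5)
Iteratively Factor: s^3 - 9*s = (s)*(s^2 - 9) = s*(s + 3)*(s - 3)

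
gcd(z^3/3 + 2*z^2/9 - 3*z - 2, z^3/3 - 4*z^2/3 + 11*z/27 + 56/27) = 1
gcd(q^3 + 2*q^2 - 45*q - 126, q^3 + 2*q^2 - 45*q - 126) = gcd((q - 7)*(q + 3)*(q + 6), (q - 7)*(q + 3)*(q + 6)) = q^3 + 2*q^2 - 45*q - 126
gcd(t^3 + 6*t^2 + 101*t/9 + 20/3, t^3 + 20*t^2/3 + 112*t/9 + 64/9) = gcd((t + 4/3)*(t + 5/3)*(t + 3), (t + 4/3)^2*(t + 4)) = t + 4/3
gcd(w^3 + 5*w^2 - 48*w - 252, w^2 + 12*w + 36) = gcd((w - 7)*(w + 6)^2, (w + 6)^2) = w^2 + 12*w + 36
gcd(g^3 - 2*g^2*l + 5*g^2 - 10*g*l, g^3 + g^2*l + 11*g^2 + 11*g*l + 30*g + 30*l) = g + 5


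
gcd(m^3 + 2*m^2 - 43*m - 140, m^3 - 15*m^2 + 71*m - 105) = m - 7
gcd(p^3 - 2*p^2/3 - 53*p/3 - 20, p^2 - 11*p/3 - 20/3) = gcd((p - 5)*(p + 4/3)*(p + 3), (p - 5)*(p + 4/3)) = p^2 - 11*p/3 - 20/3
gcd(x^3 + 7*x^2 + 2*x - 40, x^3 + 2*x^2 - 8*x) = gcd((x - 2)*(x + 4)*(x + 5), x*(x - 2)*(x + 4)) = x^2 + 2*x - 8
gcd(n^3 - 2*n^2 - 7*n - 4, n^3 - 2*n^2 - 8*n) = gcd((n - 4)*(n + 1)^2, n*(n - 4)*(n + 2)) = n - 4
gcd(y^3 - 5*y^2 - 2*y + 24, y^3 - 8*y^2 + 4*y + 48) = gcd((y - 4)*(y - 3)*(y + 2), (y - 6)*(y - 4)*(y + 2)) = y^2 - 2*y - 8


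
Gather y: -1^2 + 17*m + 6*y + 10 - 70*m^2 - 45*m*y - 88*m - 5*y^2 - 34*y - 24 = -70*m^2 - 71*m - 5*y^2 + y*(-45*m - 28) - 15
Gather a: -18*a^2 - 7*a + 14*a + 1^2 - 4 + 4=-18*a^2 + 7*a + 1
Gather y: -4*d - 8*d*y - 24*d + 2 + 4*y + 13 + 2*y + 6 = -28*d + y*(6 - 8*d) + 21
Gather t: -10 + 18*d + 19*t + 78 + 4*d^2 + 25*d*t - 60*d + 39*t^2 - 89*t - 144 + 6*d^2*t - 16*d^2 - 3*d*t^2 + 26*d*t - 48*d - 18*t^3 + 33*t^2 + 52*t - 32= -12*d^2 - 90*d - 18*t^3 + t^2*(72 - 3*d) + t*(6*d^2 + 51*d - 18) - 108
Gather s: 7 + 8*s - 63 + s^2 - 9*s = s^2 - s - 56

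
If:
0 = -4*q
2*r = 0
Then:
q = 0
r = 0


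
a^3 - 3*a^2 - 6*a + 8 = (a - 4)*(a - 1)*(a + 2)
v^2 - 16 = (v - 4)*(v + 4)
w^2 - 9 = (w - 3)*(w + 3)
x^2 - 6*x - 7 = (x - 7)*(x + 1)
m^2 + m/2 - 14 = (m - 7/2)*(m + 4)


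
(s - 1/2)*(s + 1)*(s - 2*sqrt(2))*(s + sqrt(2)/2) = s^4 - 3*sqrt(2)*s^3/2 + s^3/2 - 5*s^2/2 - 3*sqrt(2)*s^2/4 - s + 3*sqrt(2)*s/4 + 1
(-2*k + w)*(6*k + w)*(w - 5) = -12*k^2*w + 60*k^2 + 4*k*w^2 - 20*k*w + w^3 - 5*w^2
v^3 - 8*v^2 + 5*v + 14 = (v - 7)*(v - 2)*(v + 1)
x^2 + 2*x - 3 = (x - 1)*(x + 3)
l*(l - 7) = l^2 - 7*l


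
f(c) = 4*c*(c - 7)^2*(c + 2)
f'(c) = 4*c*(c - 7)^2 + 4*c*(c + 2)*(2*c - 14) + 4*(c - 7)^2*(c + 2) = 16*c^3 - 144*c^2 + 168*c + 392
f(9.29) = 2200.09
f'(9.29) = 2353.17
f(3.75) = 911.02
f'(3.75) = -159.25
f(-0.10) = -38.31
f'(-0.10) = 373.74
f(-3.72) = 2941.18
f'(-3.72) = -3049.35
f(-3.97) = 3764.70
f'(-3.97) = -3545.66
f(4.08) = 846.04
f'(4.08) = -232.96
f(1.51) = 638.98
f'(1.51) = 372.43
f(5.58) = 341.15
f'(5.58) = -374.34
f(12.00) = 16800.00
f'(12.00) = 9320.00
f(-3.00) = 1200.00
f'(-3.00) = -1840.00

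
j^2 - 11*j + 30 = (j - 6)*(j - 5)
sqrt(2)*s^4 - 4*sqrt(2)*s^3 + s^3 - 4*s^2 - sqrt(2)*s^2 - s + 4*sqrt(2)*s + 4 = (s - 4)*(s - 1)*(s + 1)*(sqrt(2)*s + 1)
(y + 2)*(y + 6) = y^2 + 8*y + 12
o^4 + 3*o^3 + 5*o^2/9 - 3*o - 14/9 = (o - 1)*(o + 2/3)*(o + 1)*(o + 7/3)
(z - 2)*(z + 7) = z^2 + 5*z - 14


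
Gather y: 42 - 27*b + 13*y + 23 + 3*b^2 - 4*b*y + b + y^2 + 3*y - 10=3*b^2 - 26*b + y^2 + y*(16 - 4*b) + 55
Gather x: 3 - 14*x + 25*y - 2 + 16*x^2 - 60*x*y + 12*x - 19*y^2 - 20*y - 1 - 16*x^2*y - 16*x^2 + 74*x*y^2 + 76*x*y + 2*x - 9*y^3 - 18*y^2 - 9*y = -16*x^2*y + x*(74*y^2 + 16*y) - 9*y^3 - 37*y^2 - 4*y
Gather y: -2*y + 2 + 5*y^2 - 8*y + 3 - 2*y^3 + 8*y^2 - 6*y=-2*y^3 + 13*y^2 - 16*y + 5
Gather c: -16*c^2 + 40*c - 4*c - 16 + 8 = -16*c^2 + 36*c - 8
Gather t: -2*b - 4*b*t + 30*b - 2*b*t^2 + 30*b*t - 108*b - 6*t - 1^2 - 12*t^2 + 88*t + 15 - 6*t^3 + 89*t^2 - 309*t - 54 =-80*b - 6*t^3 + t^2*(77 - 2*b) + t*(26*b - 227) - 40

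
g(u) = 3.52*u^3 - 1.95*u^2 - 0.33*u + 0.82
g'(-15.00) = 2434.17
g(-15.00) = -12312.98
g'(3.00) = 83.01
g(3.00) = 77.32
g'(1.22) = 10.63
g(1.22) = 3.91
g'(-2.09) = 53.95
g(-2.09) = -39.14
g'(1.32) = 12.92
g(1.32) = 5.08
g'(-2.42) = 70.95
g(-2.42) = -59.69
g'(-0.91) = 11.96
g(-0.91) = -3.15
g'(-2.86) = 97.20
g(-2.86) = -96.53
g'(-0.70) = 7.57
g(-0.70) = -1.11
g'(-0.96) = 13.15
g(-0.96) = -3.77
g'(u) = 10.56*u^2 - 3.9*u - 0.33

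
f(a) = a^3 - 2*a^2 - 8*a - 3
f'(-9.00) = 271.00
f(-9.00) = -822.00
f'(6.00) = 76.00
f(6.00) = 93.00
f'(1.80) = -5.48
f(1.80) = -18.05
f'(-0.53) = -5.04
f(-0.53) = 0.53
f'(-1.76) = 8.33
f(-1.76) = -0.57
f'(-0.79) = -2.97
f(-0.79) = 1.58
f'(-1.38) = 3.23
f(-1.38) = 1.60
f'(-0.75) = -3.31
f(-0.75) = 1.45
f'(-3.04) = 31.88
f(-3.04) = -25.26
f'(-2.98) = 30.56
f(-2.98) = -23.38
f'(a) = 3*a^2 - 4*a - 8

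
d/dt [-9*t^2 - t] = -18*t - 1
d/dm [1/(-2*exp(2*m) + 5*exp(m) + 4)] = (4*exp(m) - 5)*exp(m)/(-2*exp(2*m) + 5*exp(m) + 4)^2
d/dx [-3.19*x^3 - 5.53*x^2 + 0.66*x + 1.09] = -9.57*x^2 - 11.06*x + 0.66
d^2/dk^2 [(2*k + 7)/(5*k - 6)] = 470/(5*k - 6)^3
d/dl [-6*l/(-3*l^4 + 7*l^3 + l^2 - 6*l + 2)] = 6*(-9*l^4 + 14*l^3 + l^2 - 2)/(9*l^8 - 42*l^7 + 43*l^6 + 50*l^5 - 95*l^4 + 16*l^3 + 40*l^2 - 24*l + 4)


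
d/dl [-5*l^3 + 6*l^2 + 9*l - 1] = -15*l^2 + 12*l + 9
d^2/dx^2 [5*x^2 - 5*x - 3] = 10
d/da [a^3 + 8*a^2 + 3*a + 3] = 3*a^2 + 16*a + 3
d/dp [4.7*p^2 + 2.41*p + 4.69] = 9.4*p + 2.41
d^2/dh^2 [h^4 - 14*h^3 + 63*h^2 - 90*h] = 12*h^2 - 84*h + 126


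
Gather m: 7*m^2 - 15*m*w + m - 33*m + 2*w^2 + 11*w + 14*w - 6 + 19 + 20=7*m^2 + m*(-15*w - 32) + 2*w^2 + 25*w + 33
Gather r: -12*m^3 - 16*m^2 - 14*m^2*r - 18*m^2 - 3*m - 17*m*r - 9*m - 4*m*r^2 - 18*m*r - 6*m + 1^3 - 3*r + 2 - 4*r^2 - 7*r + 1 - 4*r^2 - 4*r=-12*m^3 - 34*m^2 - 18*m + r^2*(-4*m - 8) + r*(-14*m^2 - 35*m - 14) + 4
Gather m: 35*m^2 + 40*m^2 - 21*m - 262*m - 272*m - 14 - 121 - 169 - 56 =75*m^2 - 555*m - 360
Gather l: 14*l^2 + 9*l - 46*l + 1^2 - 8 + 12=14*l^2 - 37*l + 5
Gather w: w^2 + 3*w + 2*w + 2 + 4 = w^2 + 5*w + 6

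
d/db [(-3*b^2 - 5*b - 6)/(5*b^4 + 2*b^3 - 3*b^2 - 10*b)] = (30*b^5 + 81*b^4 + 140*b^3 + 51*b^2 - 36*b - 60)/(b^2*(25*b^6 + 20*b^5 - 26*b^4 - 112*b^3 - 31*b^2 + 60*b + 100))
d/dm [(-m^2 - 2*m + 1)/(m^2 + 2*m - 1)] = 0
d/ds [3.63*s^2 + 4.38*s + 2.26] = 7.26*s + 4.38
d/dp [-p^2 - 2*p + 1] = -2*p - 2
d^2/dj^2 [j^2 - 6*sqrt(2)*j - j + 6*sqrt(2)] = 2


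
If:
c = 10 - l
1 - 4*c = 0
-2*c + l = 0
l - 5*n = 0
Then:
No Solution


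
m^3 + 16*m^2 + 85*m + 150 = (m + 5)^2*(m + 6)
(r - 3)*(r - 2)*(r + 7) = r^3 + 2*r^2 - 29*r + 42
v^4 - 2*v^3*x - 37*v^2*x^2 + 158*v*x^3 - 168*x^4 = (v - 4*x)*(v - 3*x)*(v - 2*x)*(v + 7*x)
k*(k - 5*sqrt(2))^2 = k^3 - 10*sqrt(2)*k^2 + 50*k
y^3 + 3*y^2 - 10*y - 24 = (y - 3)*(y + 2)*(y + 4)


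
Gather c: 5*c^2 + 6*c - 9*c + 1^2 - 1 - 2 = 5*c^2 - 3*c - 2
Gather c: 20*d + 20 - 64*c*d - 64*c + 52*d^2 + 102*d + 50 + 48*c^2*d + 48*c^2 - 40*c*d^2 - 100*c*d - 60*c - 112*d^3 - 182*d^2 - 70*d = c^2*(48*d + 48) + c*(-40*d^2 - 164*d - 124) - 112*d^3 - 130*d^2 + 52*d + 70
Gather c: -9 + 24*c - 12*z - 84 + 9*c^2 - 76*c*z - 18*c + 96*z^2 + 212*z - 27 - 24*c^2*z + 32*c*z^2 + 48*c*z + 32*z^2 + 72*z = c^2*(9 - 24*z) + c*(32*z^2 - 28*z + 6) + 128*z^2 + 272*z - 120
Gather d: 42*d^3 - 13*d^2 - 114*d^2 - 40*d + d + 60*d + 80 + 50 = 42*d^3 - 127*d^2 + 21*d + 130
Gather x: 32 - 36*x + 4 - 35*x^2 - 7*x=-35*x^2 - 43*x + 36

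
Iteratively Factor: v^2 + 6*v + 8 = (v + 2)*(v + 4)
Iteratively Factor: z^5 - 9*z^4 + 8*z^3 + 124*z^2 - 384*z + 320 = (z - 4)*(z^4 - 5*z^3 - 12*z^2 + 76*z - 80) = (z - 4)*(z - 2)*(z^3 - 3*z^2 - 18*z + 40) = (z - 4)*(z - 2)^2*(z^2 - z - 20) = (z - 4)*(z - 2)^2*(z + 4)*(z - 5)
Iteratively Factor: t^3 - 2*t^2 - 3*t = (t - 3)*(t^2 + t) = t*(t - 3)*(t + 1)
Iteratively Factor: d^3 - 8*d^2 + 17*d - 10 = (d - 2)*(d^2 - 6*d + 5) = (d - 2)*(d - 1)*(d - 5)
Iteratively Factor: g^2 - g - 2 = (g - 2)*(g + 1)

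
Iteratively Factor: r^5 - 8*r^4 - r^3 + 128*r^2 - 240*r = (r - 3)*(r^4 - 5*r^3 - 16*r^2 + 80*r) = r*(r - 3)*(r^3 - 5*r^2 - 16*r + 80) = r*(r - 4)*(r - 3)*(r^2 - r - 20) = r*(r - 5)*(r - 4)*(r - 3)*(r + 4)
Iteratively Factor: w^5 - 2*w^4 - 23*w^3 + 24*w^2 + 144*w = (w)*(w^4 - 2*w^3 - 23*w^2 + 24*w + 144) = w*(w - 4)*(w^3 + 2*w^2 - 15*w - 36) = w*(w - 4)*(w + 3)*(w^2 - w - 12) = w*(w - 4)^2*(w + 3)*(w + 3)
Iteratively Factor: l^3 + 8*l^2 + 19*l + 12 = (l + 4)*(l^2 + 4*l + 3) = (l + 1)*(l + 4)*(l + 3)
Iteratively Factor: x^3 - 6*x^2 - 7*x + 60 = (x + 3)*(x^2 - 9*x + 20) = (x - 5)*(x + 3)*(x - 4)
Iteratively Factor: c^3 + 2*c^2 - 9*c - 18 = (c + 2)*(c^2 - 9) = (c + 2)*(c + 3)*(c - 3)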